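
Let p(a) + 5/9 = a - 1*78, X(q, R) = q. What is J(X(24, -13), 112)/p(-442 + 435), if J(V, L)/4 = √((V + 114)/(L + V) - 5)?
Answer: -9*I*√4607/6545 ≈ -0.093334*I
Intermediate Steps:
p(a) = -707/9 + a (p(a) = -5/9 + (a - 1*78) = -5/9 + (a - 78) = -5/9 + (-78 + a) = -707/9 + a)
J(V, L) = 4*√(-5 + (114 + V)/(L + V)) (J(V, L) = 4*√((V + 114)/(L + V) - 5) = 4*√((114 + V)/(L + V) - 5) = 4*√(-5 + (114 + V)/(L + V)))
J(X(24, -13), 112)/p(-442 + 435) = (4*√((114 - 5*112 - 4*24)/(112 + 24)))/(-707/9 + (-442 + 435)) = (4*√((114 - 560 - 96)/136))/(-707/9 - 7) = (4*√((1/136)*(-542)))/(-770/9) = (4*√(-271/68))*(-9/770) = (4*(I*√4607/34))*(-9/770) = (2*I*√4607/17)*(-9/770) = -9*I*√4607/6545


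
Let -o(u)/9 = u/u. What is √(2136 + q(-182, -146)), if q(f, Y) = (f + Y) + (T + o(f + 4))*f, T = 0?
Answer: √3446 ≈ 58.703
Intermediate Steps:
o(u) = -9 (o(u) = -9*u/u = -9*1 = -9)
q(f, Y) = Y - 8*f (q(f, Y) = (f + Y) + (0 - 9)*f = (Y + f) - 9*f = Y - 8*f)
√(2136 + q(-182, -146)) = √(2136 + (-146 - 8*(-182))) = √(2136 + (-146 + 1456)) = √(2136 + 1310) = √3446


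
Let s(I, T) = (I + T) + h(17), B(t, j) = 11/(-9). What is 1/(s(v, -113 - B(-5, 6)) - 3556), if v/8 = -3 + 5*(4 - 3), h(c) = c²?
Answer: -9/30265 ≈ -0.00029737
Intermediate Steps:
B(t, j) = -11/9 (B(t, j) = 11*(-⅑) = -11/9)
v = 16 (v = 8*(-3 + 5*(4 - 3)) = 8*(-3 + 5*1) = 8*(-3 + 5) = 8*2 = 16)
s(I, T) = 289 + I + T (s(I, T) = (I + T) + 17² = (I + T) + 289 = 289 + I + T)
1/(s(v, -113 - B(-5, 6)) - 3556) = 1/((289 + 16 + (-113 - 1*(-11/9))) - 3556) = 1/((289 + 16 + (-113 + 11/9)) - 3556) = 1/((289 + 16 - 1006/9) - 3556) = 1/(1739/9 - 3556) = 1/(-30265/9) = -9/30265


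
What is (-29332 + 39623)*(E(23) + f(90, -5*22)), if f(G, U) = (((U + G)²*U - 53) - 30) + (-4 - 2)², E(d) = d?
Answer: -453050984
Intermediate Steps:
f(G, U) = -47 + U*(G + U)² (f(G, U) = (((G + U)²*U - 53) - 30) + (-6)² = ((U*(G + U)² - 53) - 30) + 36 = ((-53 + U*(G + U)²) - 30) + 36 = (-83 + U*(G + U)²) + 36 = -47 + U*(G + U)²)
(-29332 + 39623)*(E(23) + f(90, -5*22)) = (-29332 + 39623)*(23 + (-47 + (-5*22)*(90 - 5*22)²)) = 10291*(23 + (-47 - 110*(90 - 110)²)) = 10291*(23 + (-47 - 110*(-20)²)) = 10291*(23 + (-47 - 110*400)) = 10291*(23 + (-47 - 44000)) = 10291*(23 - 44047) = 10291*(-44024) = -453050984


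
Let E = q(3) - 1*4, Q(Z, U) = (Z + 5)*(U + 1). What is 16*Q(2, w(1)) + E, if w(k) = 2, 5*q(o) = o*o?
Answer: 1669/5 ≈ 333.80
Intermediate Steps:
q(o) = o²/5 (q(o) = (o*o)/5 = o²/5)
Q(Z, U) = (1 + U)*(5 + Z) (Q(Z, U) = (5 + Z)*(1 + U) = (1 + U)*(5 + Z))
E = -11/5 (E = (⅕)*3² - 1*4 = (⅕)*9 - 4 = 9/5 - 4 = -11/5 ≈ -2.2000)
16*Q(2, w(1)) + E = 16*(5 + 2 + 5*2 + 2*2) - 11/5 = 16*(5 + 2 + 10 + 4) - 11/5 = 16*21 - 11/5 = 336 - 11/5 = 1669/5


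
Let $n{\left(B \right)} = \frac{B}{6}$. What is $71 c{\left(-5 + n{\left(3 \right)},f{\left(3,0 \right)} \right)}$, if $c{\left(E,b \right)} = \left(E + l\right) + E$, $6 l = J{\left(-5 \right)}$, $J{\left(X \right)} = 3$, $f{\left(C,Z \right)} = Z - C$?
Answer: $- \frac{1207}{2} \approx -603.5$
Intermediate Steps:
$n{\left(B \right)} = \frac{B}{6}$ ($n{\left(B \right)} = B \frac{1}{6} = \frac{B}{6}$)
$l = \frac{1}{2}$ ($l = \frac{1}{6} \cdot 3 = \frac{1}{2} \approx 0.5$)
$c{\left(E,b \right)} = \frac{1}{2} + 2 E$ ($c{\left(E,b \right)} = \left(E + \frac{1}{2}\right) + E = \left(\frac{1}{2} + E\right) + E = \frac{1}{2} + 2 E$)
$71 c{\left(-5 + n{\left(3 \right)},f{\left(3,0 \right)} \right)} = 71 \left(\frac{1}{2} + 2 \left(-5 + \frac{1}{6} \cdot 3\right)\right) = 71 \left(\frac{1}{2} + 2 \left(-5 + \frac{1}{2}\right)\right) = 71 \left(\frac{1}{2} + 2 \left(- \frac{9}{2}\right)\right) = 71 \left(\frac{1}{2} - 9\right) = 71 \left(- \frac{17}{2}\right) = - \frac{1207}{2}$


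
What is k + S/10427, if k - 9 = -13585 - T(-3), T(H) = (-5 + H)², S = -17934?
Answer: -142242214/10427 ≈ -13642.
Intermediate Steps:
k = -13640 (k = 9 + (-13585 - (-5 - 3)²) = 9 + (-13585 - 1*(-8)²) = 9 + (-13585 - 1*64) = 9 + (-13585 - 64) = 9 - 13649 = -13640)
k + S/10427 = -13640 - 17934/10427 = -142242214/10427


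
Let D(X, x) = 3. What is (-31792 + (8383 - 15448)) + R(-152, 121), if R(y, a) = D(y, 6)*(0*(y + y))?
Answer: -38857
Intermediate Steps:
R(y, a) = 0 (R(y, a) = 3*(0*(y + y)) = 3*(0*(2*y)) = 3*0 = 0)
(-31792 + (8383 - 15448)) + R(-152, 121) = (-31792 + (8383 - 15448)) + 0 = (-31792 - 7065) + 0 = -38857 + 0 = -38857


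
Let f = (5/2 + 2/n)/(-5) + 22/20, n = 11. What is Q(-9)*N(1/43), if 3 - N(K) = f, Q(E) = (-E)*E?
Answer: -10854/55 ≈ -197.35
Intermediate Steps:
Q(E) = -E²
f = 31/55 (f = (5/2 + 2/11)/(-5) + 22/20 = (5*(½) + 2*(1/11))*(-⅕) + 22*(1/20) = (5/2 + 2/11)*(-⅕) + 11/10 = (59/22)*(-⅕) + 11/10 = -59/110 + 11/10 = 31/55 ≈ 0.56364)
N(K) = 134/55 (N(K) = 3 - 1*31/55 = 3 - 31/55 = 134/55)
Q(-9)*N(1/43) = -1*(-9)²*(134/55) = -1*81*(134/55) = -81*134/55 = -10854/55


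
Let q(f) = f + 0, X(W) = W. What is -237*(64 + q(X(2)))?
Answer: -15642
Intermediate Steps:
q(f) = f
-237*(64 + q(X(2))) = -237*(64 + 2) = -237*66 = -15642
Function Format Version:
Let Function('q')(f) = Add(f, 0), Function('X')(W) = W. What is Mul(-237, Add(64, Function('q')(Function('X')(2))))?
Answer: -15642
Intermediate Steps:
Function('q')(f) = f
Mul(-237, Add(64, Function('q')(Function('X')(2)))) = Mul(-237, Add(64, 2)) = Mul(-237, 66) = -15642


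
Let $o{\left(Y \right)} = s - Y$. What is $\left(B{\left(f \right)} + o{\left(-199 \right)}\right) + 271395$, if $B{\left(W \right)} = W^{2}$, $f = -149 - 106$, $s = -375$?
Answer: $336244$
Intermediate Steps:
$f = -255$
$o{\left(Y \right)} = -375 - Y$
$\left(B{\left(f \right)} + o{\left(-199 \right)}\right) + 271395 = \left(\left(-255\right)^{2} - 176\right) + 271395 = \left(65025 + \left(-375 + 199\right)\right) + 271395 = \left(65025 - 176\right) + 271395 = 64849 + 271395 = 336244$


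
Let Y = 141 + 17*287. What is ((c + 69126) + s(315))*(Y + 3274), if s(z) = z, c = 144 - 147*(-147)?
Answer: 756363036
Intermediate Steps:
c = 21753 (c = 144 + 21609 = 21753)
Y = 5020 (Y = 141 + 4879 = 5020)
((c + 69126) + s(315))*(Y + 3274) = ((21753 + 69126) + 315)*(5020 + 3274) = (90879 + 315)*8294 = 91194*8294 = 756363036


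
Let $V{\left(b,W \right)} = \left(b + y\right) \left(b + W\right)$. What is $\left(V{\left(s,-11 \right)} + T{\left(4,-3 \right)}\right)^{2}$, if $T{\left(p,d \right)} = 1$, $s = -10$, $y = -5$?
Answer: $99856$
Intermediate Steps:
$V{\left(b,W \right)} = \left(-5 + b\right) \left(W + b\right)$ ($V{\left(b,W \right)} = \left(b - 5\right) \left(b + W\right) = \left(-5 + b\right) \left(W + b\right)$)
$\left(V{\left(s,-11 \right)} + T{\left(4,-3 \right)}\right)^{2} = \left(\left(\left(-10\right)^{2} - -55 - -50 - -110\right) + 1\right)^{2} = \left(\left(100 + 55 + 50 + 110\right) + 1\right)^{2} = \left(315 + 1\right)^{2} = 316^{2} = 99856$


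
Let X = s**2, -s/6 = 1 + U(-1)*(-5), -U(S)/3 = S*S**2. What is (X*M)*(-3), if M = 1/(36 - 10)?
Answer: -10584/13 ≈ -814.15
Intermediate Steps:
U(S) = -3*S**3 (U(S) = -3*S*S**2 = -3*S**3)
M = 1/26 ≈ 0.038462
s = 84 (s = -6*(1 - 3*(-1)**3*(-5)) = -6*(1 - 3*(-1)*(-5)) = -6*(1 + 3*(-5)) = -6*(1 - 15) = -6*(-14) = 84)
X = 7056 (X = 84**2 = 7056)
(X*M)*(-3) = (7056*(1/26))*(-3) = (3528/13)*(-3) = -10584/13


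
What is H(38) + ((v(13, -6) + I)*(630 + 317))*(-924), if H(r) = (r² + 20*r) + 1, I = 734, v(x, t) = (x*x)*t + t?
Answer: 250260213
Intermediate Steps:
v(x, t) = t + t*x² (v(x, t) = x²*t + t = t*x² + t = t + t*x²)
H(r) = 1 + r² + 20*r
H(38) + ((v(13, -6) + I)*(630 + 317))*(-924) = (1 + 38² + 20*38) + ((-6*(1 + 13²) + 734)*(630 + 317))*(-924) = (1 + 1444 + 760) + ((-6*(1 + 169) + 734)*947)*(-924) = 2205 + ((-6*170 + 734)*947)*(-924) = 2205 + ((-1020 + 734)*947)*(-924) = 2205 - 286*947*(-924) = 2205 - 270842*(-924) = 2205 + 250258008 = 250260213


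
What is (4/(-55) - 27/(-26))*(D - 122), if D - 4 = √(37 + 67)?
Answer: -81479/715 + 1381*√26/715 ≈ -104.11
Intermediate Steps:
D = 4 + 2*√26 (D = 4 + √(37 + 67) = 4 + √104 = 4 + 2*√26 ≈ 14.198)
(4/(-55) - 27/(-26))*(D - 122) = (4/(-55) - 27/(-26))*((4 + 2*√26) - 122) = (4*(-1/55) - 27*(-1/26))*(-118 + 2*√26) = (-4/55 + 27/26)*(-118 + 2*√26) = 1381*(-118 + 2*√26)/1430 = -81479/715 + 1381*√26/715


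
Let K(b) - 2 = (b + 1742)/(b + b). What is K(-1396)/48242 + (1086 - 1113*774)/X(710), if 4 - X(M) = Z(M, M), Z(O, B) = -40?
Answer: -1316880396309/67345832 ≈ -19554.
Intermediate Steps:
X(M) = 44 (X(M) = 4 - 1*(-40) = 4 + 40 = 44)
K(b) = 2 + (1742 + b)/(2*b) (K(b) = 2 + (b + 1742)/(b + b) = 2 + (1742 + b)/((2*b)) = 2 + (1742 + b)*(1/(2*b)) = 2 + (1742 + b)/(2*b))
K(-1396)/48242 + (1086 - 1113*774)/X(710) = (5/2 + 871/(-1396))/48242 + (1086 - 1113*774)/44 = (5/2 + 871*(-1/1396))*(1/48242) + (1086 - 861462)*(1/44) = (5/2 - 871/1396)*(1/48242) - 860376*1/44 = (2619/1396)*(1/48242) - 19554 = 2619/67345832 - 19554 = -1316880396309/67345832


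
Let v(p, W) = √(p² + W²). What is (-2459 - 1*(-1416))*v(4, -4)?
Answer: -4172*√2 ≈ -5900.1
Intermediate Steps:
v(p, W) = √(W² + p²)
(-2459 - 1*(-1416))*v(4, -4) = (-2459 - 1*(-1416))*√((-4)² + 4²) = (-2459 + 1416)*√(16 + 16) = -4172*√2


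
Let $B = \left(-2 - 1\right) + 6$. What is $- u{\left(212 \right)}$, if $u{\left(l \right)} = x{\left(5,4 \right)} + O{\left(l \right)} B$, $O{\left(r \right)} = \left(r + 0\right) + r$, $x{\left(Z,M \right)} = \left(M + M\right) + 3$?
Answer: $-1283$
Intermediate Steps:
$x{\left(Z,M \right)} = 3 + 2 M$ ($x{\left(Z,M \right)} = 2 M + 3 = 3 + 2 M$)
$O{\left(r \right)} = 2 r$ ($O{\left(r \right)} = r + r = 2 r$)
$B = 3$ ($B = -3 + 6 = 3$)
$u{\left(l \right)} = 11 + 6 l$ ($u{\left(l \right)} = \left(3 + 2 \cdot 4\right) + 2 l 3 = \left(3 + 8\right) + 6 l = 11 + 6 l$)
$- u{\left(212 \right)} = - (11 + 6 \cdot 212) = - (11 + 1272) = \left(-1\right) 1283 = -1283$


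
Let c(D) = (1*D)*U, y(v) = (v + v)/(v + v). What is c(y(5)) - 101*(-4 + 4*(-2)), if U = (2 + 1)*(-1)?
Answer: 1209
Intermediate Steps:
U = -3 (U = 3*(-1) = -3)
y(v) = 1 (y(v) = (2*v)/((2*v)) = (2*v)*(1/(2*v)) = 1)
c(D) = -3*D (c(D) = (1*D)*(-3) = D*(-3) = -3*D)
c(y(5)) - 101*(-4 + 4*(-2)) = -3*1 - 101*(-4 + 4*(-2)) = -3 - 101*(-4 - 8) = -3 - 101*(-12) = -3 + 1212 = 1209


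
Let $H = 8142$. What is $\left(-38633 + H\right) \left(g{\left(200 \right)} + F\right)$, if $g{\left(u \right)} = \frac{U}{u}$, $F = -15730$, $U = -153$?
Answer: $\frac{95929351123}{200} \approx 4.7965 \cdot 10^{8}$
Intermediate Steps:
$g{\left(u \right)} = - \frac{153}{u}$
$\left(-38633 + H\right) \left(g{\left(200 \right)} + F\right) = \left(-38633 + 8142\right) \left(- \frac{153}{200} - 15730\right) = - 30491 \left(\left(-153\right) \frac{1}{200} - 15730\right) = - 30491 \left(- \frac{153}{200} - 15730\right) = \left(-30491\right) \left(- \frac{3146153}{200}\right) = \frac{95929351123}{200}$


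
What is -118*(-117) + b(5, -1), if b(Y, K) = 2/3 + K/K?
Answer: 41423/3 ≈ 13808.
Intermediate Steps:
b(Y, K) = 5/3 (b(Y, K) = 2*(⅓) + 1 = ⅔ + 1 = 5/3)
-118*(-117) + b(5, -1) = -118*(-117) + 5/3 = 13806 + 5/3 = 41423/3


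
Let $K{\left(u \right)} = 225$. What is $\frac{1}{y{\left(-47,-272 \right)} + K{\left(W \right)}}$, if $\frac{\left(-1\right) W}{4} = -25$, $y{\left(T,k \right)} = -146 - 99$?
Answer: $- \frac{1}{20} \approx -0.05$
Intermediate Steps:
$y{\left(T,k \right)} = -245$
$W = 100$ ($W = \left(-4\right) \left(-25\right) = 100$)
$\frac{1}{y{\left(-47,-272 \right)} + K{\left(W \right)}} = \frac{1}{-245 + 225} = \frac{1}{-20} = - \frac{1}{20}$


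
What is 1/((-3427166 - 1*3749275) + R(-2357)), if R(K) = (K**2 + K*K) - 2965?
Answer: 1/3931492 ≈ 2.5436e-7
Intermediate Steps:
R(K) = -2965 + 2*K**2 (R(K) = (K**2 + K**2) - 2965 = 2*K**2 - 2965 = -2965 + 2*K**2)
1/((-3427166 - 1*3749275) + R(-2357)) = 1/((-3427166 - 1*3749275) + (-2965 + 2*(-2357)**2)) = 1/((-3427166 - 3749275) + (-2965 + 2*5555449)) = 1/(-7176441 + (-2965 + 11110898)) = 1/(-7176441 + 11107933) = 1/3931492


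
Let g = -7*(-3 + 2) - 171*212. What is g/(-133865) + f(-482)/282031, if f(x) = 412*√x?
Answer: 7249/26773 + 412*I*√482/282031 ≈ 0.27076 + 0.032072*I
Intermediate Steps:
g = -36245 (g = -7*(-1) - 36252 = 7 - 36252 = -36245)
g/(-133865) + f(-482)/282031 = -36245/(-133865) + (412*√(-482))/282031 = -36245*(-1/133865) + (412*(I*√482))*(1/282031) = 7249/26773 + (412*I*√482)*(1/282031) = 7249/26773 + 412*I*√482/282031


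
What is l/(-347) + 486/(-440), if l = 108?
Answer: -108081/76340 ≈ -1.4158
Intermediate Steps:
l/(-347) + 486/(-440) = 108/(-347) + 486/(-440) = 108*(-1/347) + 486*(-1/440) = -108/347 - 243/220 = -108081/76340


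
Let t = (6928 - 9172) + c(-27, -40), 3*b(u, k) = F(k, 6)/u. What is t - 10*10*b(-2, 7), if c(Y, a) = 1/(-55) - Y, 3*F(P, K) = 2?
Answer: -1091924/495 ≈ -2205.9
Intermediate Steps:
F(P, K) = ⅔ (F(P, K) = (⅓)*2 = ⅔)
c(Y, a) = -1/55 - Y
b(u, k) = 2/(9*u) (b(u, k) = (2/(3*u))/3 = 2/(9*u))
t = -121936/55 (t = (6928 - 9172) + (-1/55 - 1*(-27)) = -2244 + (-1/55 + 27) = -2244 + 1484/55 = -121936/55 ≈ -2217.0)
t - 10*10*b(-2, 7) = -121936/55 - 10*10*(2/9)/(-2) = -121936/55 - 100*(2/9)*(-½) = -121936/55 - 100*(-1)/9 = -121936/55 - 1*(-100/9) = -121936/55 + 100/9 = -1091924/495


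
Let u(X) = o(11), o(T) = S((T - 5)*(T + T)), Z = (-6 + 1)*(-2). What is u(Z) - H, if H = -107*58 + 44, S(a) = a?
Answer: 6294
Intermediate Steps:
H = -6162 (H = -6206 + 44 = -6162)
Z = 10 (Z = -5*(-2) = 10)
o(T) = 2*T*(-5 + T) (o(T) = (T - 5)*(T + T) = (-5 + T)*(2*T) = 2*T*(-5 + T))
u(X) = 132 (u(X) = 2*11*(-5 + 11) = 2*11*6 = 132)
u(Z) - H = 132 - 1*(-6162) = 132 + 6162 = 6294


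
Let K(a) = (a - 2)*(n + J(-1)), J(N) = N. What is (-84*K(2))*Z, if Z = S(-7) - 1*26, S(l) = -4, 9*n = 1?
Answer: 0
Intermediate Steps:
n = ⅑ (n = (⅑)*1 = ⅑ ≈ 0.11111)
Z = -30 (Z = -4 - 1*26 = -4 - 26 = -30)
K(a) = 16/9 - 8*a/9 (K(a) = (a - 2)*(⅑ - 1) = (-2 + a)*(-8/9) = 16/9 - 8*a/9)
(-84*K(2))*Z = -84*(16/9 - 8/9*2)*(-30) = -84*(16/9 - 16/9)*(-30) = -84*0*(-30) = 0*(-30) = 0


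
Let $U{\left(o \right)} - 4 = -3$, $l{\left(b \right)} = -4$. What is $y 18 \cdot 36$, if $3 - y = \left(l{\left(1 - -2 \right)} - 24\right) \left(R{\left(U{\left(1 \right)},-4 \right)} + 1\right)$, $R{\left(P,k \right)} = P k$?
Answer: $-52488$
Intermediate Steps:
$U{\left(o \right)} = 1$ ($U{\left(o \right)} = 4 - 3 = 1$)
$y = -81$ ($y = 3 - \left(-4 - 24\right) \left(1 \left(-4\right) + 1\right) = 3 - - 28 \left(-4 + 1\right) = 3 - \left(-28\right) \left(-3\right) = 3 - 84 = -81$)
$y 18 \cdot 36 = - 81 \cdot 18 \cdot 36 = \left(-81\right) 648 = -52488$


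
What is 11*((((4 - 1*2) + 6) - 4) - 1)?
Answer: 33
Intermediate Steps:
11*((((4 - 1*2) + 6) - 4) - 1) = 11*((((4 - 2) + 6) - 4) - 1) = 11*(((2 + 6) - 4) - 1) = 11*((8 - 4) - 1) = 11*(4 - 1) = 11*3 = 33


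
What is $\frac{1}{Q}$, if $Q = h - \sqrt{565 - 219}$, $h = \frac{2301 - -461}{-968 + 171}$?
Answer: $\frac{1100657}{106076835} - \frac{635209 \sqrt{346}}{212153670} \approx -0.045317$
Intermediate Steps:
$h = - \frac{2762}{797}$ ($h = \frac{2301 + \left(-23 + 484\right)}{-797} = \left(2301 + 461\right) \left(- \frac{1}{797}\right) = 2762 \left(- \frac{1}{797}\right) = - \frac{2762}{797} \approx -3.4655$)
$Q = - \frac{2762}{797} - \sqrt{346}$ ($Q = - \frac{2762}{797} - \sqrt{565 - 219} = - \frac{2762}{797} - \sqrt{346} \approx -22.067$)
$\frac{1}{Q} = \frac{1}{- \frac{2762}{797} - \sqrt{346}}$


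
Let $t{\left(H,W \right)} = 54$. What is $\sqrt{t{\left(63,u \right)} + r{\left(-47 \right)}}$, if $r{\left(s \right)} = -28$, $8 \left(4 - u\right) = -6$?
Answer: $\sqrt{26} \approx 5.099$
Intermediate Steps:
$u = \frac{19}{4}$ ($u = 4 - - \frac{3}{4} = 4 + \frac{3}{4} = \frac{19}{4} \approx 4.75$)
$\sqrt{t{\left(63,u \right)} + r{\left(-47 \right)}} = \sqrt{54 - 28} = \sqrt{26}$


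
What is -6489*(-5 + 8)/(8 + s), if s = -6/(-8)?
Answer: -11124/5 ≈ -2224.8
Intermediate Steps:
s = ¾ (s = -6*(-⅛) = ¾ ≈ 0.75000)
-6489*(-5 + 8)/(8 + s) = -6489*(-5 + 8)/(8 + ¾) = -19467/35/4 = -19467*4/35 = -6489*12/35 = -11124/5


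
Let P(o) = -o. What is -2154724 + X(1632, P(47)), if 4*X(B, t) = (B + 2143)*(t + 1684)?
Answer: -2439221/4 ≈ -6.0981e+5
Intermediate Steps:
X(B, t) = (1684 + t)*(2143 + B)/4 (X(B, t) = ((B + 2143)*(t + 1684))/4 = ((2143 + B)*(1684 + t))/4 = ((1684 + t)*(2143 + B))/4 = (1684 + t)*(2143 + B)/4)
-2154724 + X(1632, P(47)) = -2154724 + (902203 + 421*1632 + 2143*(-1*47)/4 + (¼)*1632*(-1*47)) = -2154724 + (902203 + 687072 + (2143/4)*(-47) + (¼)*1632*(-47)) = -2154724 + (902203 + 687072 - 100721/4 - 19176) = -2154724 + 6179675/4 = -2439221/4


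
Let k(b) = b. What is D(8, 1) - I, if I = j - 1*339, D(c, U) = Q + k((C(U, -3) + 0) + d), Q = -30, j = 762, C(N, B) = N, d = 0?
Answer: -452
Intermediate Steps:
D(c, U) = -30 + U (D(c, U) = -30 + ((U + 0) + 0) = -30 + (U + 0) = -30 + U)
I = 423 (I = 762 - 1*339 = 762 - 339 = 423)
D(8, 1) - I = (-30 + 1) - 1*423 = -29 - 423 = -452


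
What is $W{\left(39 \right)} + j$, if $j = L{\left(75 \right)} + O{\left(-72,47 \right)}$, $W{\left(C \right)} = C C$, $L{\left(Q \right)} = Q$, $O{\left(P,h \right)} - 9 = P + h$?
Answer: $1580$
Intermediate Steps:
$O{\left(P,h \right)} = 9 + P + h$ ($O{\left(P,h \right)} = 9 + \left(P + h\right) = 9 + P + h$)
$W{\left(C \right)} = C^{2}$
$j = 59$ ($j = 75 + \left(9 - 72 + 47\right) = 75 - 16 = 59$)
$W{\left(39 \right)} + j = 39^{2} + 59 = 1521 + 59 = 1580$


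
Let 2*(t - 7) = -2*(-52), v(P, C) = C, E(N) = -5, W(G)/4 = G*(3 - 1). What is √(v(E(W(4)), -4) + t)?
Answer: √55 ≈ 7.4162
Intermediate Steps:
W(G) = 8*G (W(G) = 4*(G*(3 - 1)) = 4*(G*2) = 4*(2*G) = 8*G)
t = 59 (t = 7 + (-2*(-52))/2 = 7 + (½)*104 = 7 + 52 = 59)
√(v(E(W(4)), -4) + t) = √(-4 + 59) = √55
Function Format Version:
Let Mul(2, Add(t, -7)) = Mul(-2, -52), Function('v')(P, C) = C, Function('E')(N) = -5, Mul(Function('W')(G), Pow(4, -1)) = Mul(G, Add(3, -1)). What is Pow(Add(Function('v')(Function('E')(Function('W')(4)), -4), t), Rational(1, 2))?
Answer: Pow(55, Rational(1, 2)) ≈ 7.4162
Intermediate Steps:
Function('W')(G) = Mul(8, G) (Function('W')(G) = Mul(4, Mul(G, Add(3, -1))) = Mul(4, Mul(G, 2)) = Mul(4, Mul(2, G)) = Mul(8, G))
t = 59 (t = Add(7, Mul(Rational(1, 2), Mul(-2, -52))) = Add(7, Mul(Rational(1, 2), 104)) = Add(7, 52) = 59)
Pow(Add(Function('v')(Function('E')(Function('W')(4)), -4), t), Rational(1, 2)) = Pow(Add(-4, 59), Rational(1, 2)) = Pow(55, Rational(1, 2))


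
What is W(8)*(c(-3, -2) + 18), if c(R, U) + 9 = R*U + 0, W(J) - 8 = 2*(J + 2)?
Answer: 420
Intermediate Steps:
W(J) = 12 + 2*J (W(J) = 8 + 2*(J + 2) = 8 + 2*(2 + J) = 8 + (4 + 2*J) = 12 + 2*J)
c(R, U) = -9 + R*U (c(R, U) = -9 + (R*U + 0) = -9 + R*U)
W(8)*(c(-3, -2) + 18) = (12 + 2*8)*((-9 - 3*(-2)) + 18) = (12 + 16)*((-9 + 6) + 18) = 28*(-3 + 18) = 28*15 = 420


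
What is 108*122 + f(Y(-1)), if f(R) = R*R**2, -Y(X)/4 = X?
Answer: 13240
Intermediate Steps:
Y(X) = -4*X
f(R) = R**3
108*122 + f(Y(-1)) = 108*122 + (-4*(-1))**3 = 13176 + 4**3 = 13176 + 64 = 13240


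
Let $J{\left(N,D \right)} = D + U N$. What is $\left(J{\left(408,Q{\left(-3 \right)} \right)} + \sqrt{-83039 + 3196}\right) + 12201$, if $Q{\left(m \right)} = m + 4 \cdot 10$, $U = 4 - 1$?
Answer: $13462 + i \sqrt{79843} \approx 13462.0 + 282.56 i$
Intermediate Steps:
$U = 3$ ($U = 4 - 1 = 3$)
$Q{\left(m \right)} = 40 + m$ ($Q{\left(m \right)} = m + 40 = 40 + m$)
$J{\left(N,D \right)} = D + 3 N$
$\left(J{\left(408,Q{\left(-3 \right)} \right)} + \sqrt{-83039 + 3196}\right) + 12201 = \left(\left(\left(40 - 3\right) + 3 \cdot 408\right) + \sqrt{-83039 + 3196}\right) + 12201 = \left(\left(37 + 1224\right) + \sqrt{-79843}\right) + 12201 = \left(1261 + i \sqrt{79843}\right) + 12201 = 13462 + i \sqrt{79843}$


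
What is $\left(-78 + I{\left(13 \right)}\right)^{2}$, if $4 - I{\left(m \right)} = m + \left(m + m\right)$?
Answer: $12769$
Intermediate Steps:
$I{\left(m \right)} = 4 - 3 m$ ($I{\left(m \right)} = 4 - \left(m + \left(m + m\right)\right) = 4 - \left(m + 2 m\right) = 4 - 3 m$)
$\left(-78 + I{\left(13 \right)}\right)^{2} = \left(-78 + \left(4 - 39\right)\right)^{2} = \left(-78 - 35\right)^{2} = \left(-113\right)^{2} = 12769$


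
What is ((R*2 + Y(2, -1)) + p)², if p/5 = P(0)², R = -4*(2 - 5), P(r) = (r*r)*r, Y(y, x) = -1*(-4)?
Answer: 784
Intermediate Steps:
Y(y, x) = 4
P(r) = r³ (P(r) = r²*r = r³)
R = 12 (R = -4*(-3) = 12)
p = 0 (p = 5*(0³)² = 5*0² = 5*0 = 0)
((R*2 + Y(2, -1)) + p)² = ((12*2 + 4) + 0)² = ((24 + 4) + 0)² = (28 + 0)² = 28² = 784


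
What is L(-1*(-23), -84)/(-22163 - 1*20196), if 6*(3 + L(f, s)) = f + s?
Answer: 79/254154 ≈ 0.00031083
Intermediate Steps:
L(f, s) = -3 + f/6 + s/6 (L(f, s) = -3 + (f + s)/6 = -3 + (f/6 + s/6) = -3 + f/6 + s/6)
L(-1*(-23), -84)/(-22163 - 1*20196) = (-3 + (-1*(-23))/6 + (1/6)*(-84))/(-22163 - 1*20196) = (-3 + (1/6)*23 - 14)/(-22163 - 20196) = (-3 + 23/6 - 14)/(-42359) = -79/6*(-1/42359) = 79/254154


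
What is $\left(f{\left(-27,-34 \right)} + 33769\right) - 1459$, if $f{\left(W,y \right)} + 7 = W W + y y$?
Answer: $34188$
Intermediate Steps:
$f{\left(W,y \right)} = -7 + W^{2} + y^{2}$ ($f{\left(W,y \right)} = -7 + \left(W W + y y\right) = -7 + \left(W^{2} + y^{2}\right) = -7 + W^{2} + y^{2}$)
$\left(f{\left(-27,-34 \right)} + 33769\right) - 1459 = \left(\left(-7 + \left(-27\right)^{2} + \left(-34\right)^{2}\right) + 33769\right) - 1459 = \left(\left(-7 + 729 + 1156\right) + 33769\right) - 1459 = \left(1878 + 33769\right) - 1459 = 35647 - 1459 = 34188$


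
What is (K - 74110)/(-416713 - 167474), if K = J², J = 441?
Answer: -120371/584187 ≈ -0.20605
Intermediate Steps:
K = 194481 (K = 441² = 194481)
(K - 74110)/(-416713 - 167474) = (194481 - 74110)/(-416713 - 167474) = 120371/(-584187) = 120371*(-1/584187) = -120371/584187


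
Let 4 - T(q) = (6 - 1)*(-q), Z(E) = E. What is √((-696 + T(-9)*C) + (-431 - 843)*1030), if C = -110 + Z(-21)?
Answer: I*√1307545 ≈ 1143.5*I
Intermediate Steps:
T(q) = 4 + 5*q (T(q) = 4 - (6 - 1)*(-q) = 4 - 5*(-q) = 4 - (-5)*q = 4 + 5*q)
C = -131 (C = -110 - 21 = -131)
√((-696 + T(-9)*C) + (-431 - 843)*1030) = √((-696 + (4 + 5*(-9))*(-131)) + (-431 - 843)*1030) = √((-696 + (4 - 45)*(-131)) - 1274*1030) = √((-696 - 41*(-131)) - 1312220) = √((-696 + 5371) - 1312220) = √(4675 - 1312220) = √(-1307545) = I*√1307545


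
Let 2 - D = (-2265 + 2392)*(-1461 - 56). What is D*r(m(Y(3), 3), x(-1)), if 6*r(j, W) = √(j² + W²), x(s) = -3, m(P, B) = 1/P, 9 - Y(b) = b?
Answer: 963305*√13/36 ≈ 96479.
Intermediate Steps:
Y(b) = 9 - b
r(j, W) = √(W² + j²)/6 (r(j, W) = √(j² + W²)/6 = √(W² + j²)/6)
D = 192661 (D = 2 - (-2265 + 2392)*(-1461 - 56) = 2 - 127*(-1517) = 2 - 1*(-192659) = 2 + 192659 = 192661)
D*r(m(Y(3), 3), x(-1)) = 192661*(√((-3)² + (1/(9 - 1*3))²)/6) = 192661*(√(9 + (1/(9 - 3))²)/6) = 192661*(√(9 + (1/6)²)/6) = 192661*(√(9 + (⅙)²)/6) = 192661*(√(9 + 1/36)/6) = 192661*(√(325/36)/6) = 192661*((5*√13/6)/6) = 192661*(5*√13/36) = 963305*√13/36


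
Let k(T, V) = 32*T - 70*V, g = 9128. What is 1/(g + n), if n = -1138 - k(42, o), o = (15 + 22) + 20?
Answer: 1/10636 ≈ 9.4020e-5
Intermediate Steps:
o = 57 (o = 37 + 20 = 57)
k(T, V) = -70*V + 32*T
n = 1508 (n = -1138 - (-70*57 + 32*42) = -1138 - (-3990 + 1344) = -1138 - 1*(-2646) = -1138 + 2646 = 1508)
1/(g + n) = 1/(9128 + 1508) = 1/10636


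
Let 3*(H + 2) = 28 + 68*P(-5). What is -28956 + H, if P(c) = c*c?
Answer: -28382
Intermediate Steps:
P(c) = c**2
H = 574 (H = -2 + (28 + 68*(-5)**2)/3 = -2 + (28 + 68*25)/3 = -2 + (28 + 1700)/3 = -2 + (1/3)*1728 = -2 + 576 = 574)
-28956 + H = -28956 + 574 = -28382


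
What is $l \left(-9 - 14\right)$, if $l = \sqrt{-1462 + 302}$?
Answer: $- 46 i \sqrt{290} \approx - 783.35 i$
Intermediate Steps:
$l = 2 i \sqrt{290}$ ($l = \sqrt{-1160} = 2 i \sqrt{290} \approx 34.059 i$)
$l \left(-9 - 14\right) = 2 i \sqrt{290} \left(-9 - 14\right) = 2 i \sqrt{290} \left(-23\right) = - 46 i \sqrt{290}$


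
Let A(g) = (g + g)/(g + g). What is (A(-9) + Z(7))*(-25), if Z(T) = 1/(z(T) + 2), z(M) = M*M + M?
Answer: -1475/58 ≈ -25.431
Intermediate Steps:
z(M) = M + M**2 (z(M) = M**2 + M = M + M**2)
Z(T) = 1/(2 + T*(1 + T)) (Z(T) = 1/(T*(1 + T) + 2) = 1/(2 + T*(1 + T)))
A(g) = 1 (A(g) = (2*g)/((2*g)) = (2*g)*(1/(2*g)) = 1)
(A(-9) + Z(7))*(-25) = (1 + 1/(2 + 7*(1 + 7)))*(-25) = (1 + 1/(2 + 7*8))*(-25) = (1 + 1/(2 + 56))*(-25) = (1 + 1/58)*(-25) = (59/58)*(-25) = -1475/58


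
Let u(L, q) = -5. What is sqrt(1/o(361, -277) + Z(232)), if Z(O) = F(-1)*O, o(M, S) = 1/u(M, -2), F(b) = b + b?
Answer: I*sqrt(469) ≈ 21.656*I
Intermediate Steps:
F(b) = 2*b
o(M, S) = -1/5 (o(M, S) = 1/(-5) = -1/5)
Z(O) = -2*O (Z(O) = (2*(-1))*O = -2*O)
sqrt(1/o(361, -277) + Z(232)) = sqrt(1/(-1/5) - 2*232) = sqrt(-5 - 464) = sqrt(-469) = I*sqrt(469)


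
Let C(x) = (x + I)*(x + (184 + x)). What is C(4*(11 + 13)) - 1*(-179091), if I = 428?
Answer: 376115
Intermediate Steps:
C(x) = (184 + 2*x)*(428 + x) (C(x) = (x + 428)*(x + (184 + x)) = (428 + x)*(184 + 2*x) = (184 + 2*x)*(428 + x))
C(4*(11 + 13)) - 1*(-179091) = (78752 + 2*(4*(11 + 13))**2 + 1040*(4*(11 + 13))) - 1*(-179091) = (78752 + 2*(4*24)**2 + 1040*(4*24)) + 179091 = (78752 + 2*96**2 + 1040*96) + 179091 = (78752 + 2*9216 + 99840) + 179091 = (78752 + 18432 + 99840) + 179091 = 197024 + 179091 = 376115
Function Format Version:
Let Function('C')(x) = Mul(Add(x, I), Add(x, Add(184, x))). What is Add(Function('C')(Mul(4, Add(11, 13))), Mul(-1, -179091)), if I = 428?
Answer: 376115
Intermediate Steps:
Function('C')(x) = Mul(Add(184, Mul(2, x)), Add(428, x)) (Function('C')(x) = Mul(Add(x, 428), Add(x, Add(184, x))) = Mul(Add(428, x), Add(184, Mul(2, x))) = Mul(Add(184, Mul(2, x)), Add(428, x)))
Add(Function('C')(Mul(4, Add(11, 13))), Mul(-1, -179091)) = Add(Add(78752, Mul(2, Pow(Mul(4, Add(11, 13)), 2)), Mul(1040, Mul(4, Add(11, 13)))), Mul(-1, -179091)) = Add(Add(78752, Mul(2, Pow(Mul(4, 24), 2)), Mul(1040, Mul(4, 24))), 179091) = Add(Add(78752, Mul(2, Pow(96, 2)), Mul(1040, 96)), 179091) = Add(Add(78752, Mul(2, 9216), 99840), 179091) = Add(Add(78752, 18432, 99840), 179091) = Add(197024, 179091) = 376115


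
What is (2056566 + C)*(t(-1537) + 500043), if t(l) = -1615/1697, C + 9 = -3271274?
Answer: -1030774051846252/1697 ≈ -6.0741e+11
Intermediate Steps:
C = -3271283 (C = -9 - 3271274 = -3271283)
t(l) = -1615/1697 (t(l) = -1615*1/1697 = -1615/1697)
(2056566 + C)*(t(-1537) + 500043) = (2056566 - 3271283)*(-1615/1697 + 500043) = -1214717*848571356/1697 = -1030774051846252/1697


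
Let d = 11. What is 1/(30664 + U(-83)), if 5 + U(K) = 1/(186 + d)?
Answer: 197/6039824 ≈ 3.2617e-5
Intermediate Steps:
U(K) = -984/197 (U(K) = -5 + 1/(186 + 11) = -5 + 1/197 = -984/197)
1/(30664 + U(-83)) = 1/(30664 - 984/197) = 1/(6039824/197) = 197/6039824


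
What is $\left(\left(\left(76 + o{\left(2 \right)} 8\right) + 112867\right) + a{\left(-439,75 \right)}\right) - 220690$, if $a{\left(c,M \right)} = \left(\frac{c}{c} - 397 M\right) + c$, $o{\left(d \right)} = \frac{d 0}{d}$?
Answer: $-137960$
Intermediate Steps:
$o{\left(d \right)} = 0$ ($o{\left(d \right)} = \frac{0}{d} = 0$)
$a{\left(c,M \right)} = 1 + c - 397 M$ ($a{\left(c,M \right)} = \left(1 - 397 M\right) + c = 1 + c - 397 M$)
$\left(\left(\left(76 + o{\left(2 \right)} 8\right) + 112867\right) + a{\left(-439,75 \right)}\right) - 220690 = \left(\left(\left(76 + 0 \cdot 8\right) + 112867\right) - 30213\right) - 220690 = \left(\left(\left(76 + 0\right) + 112867\right) - 30213\right) - 220690 = \left(\left(76 + 112867\right) - 30213\right) - 220690 = \left(112943 - 30213\right) - 220690 = 82730 - 220690 = -137960$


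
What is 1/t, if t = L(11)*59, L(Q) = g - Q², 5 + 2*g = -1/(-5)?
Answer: -5/36403 ≈ -0.00013735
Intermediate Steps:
g = -12/5 (g = -5/2 + (-1/(-5))/2 = -5/2 + (-1*(-⅕))/2 = -5/2 + (½)*(⅕) = -5/2 + ⅒ = -12/5 ≈ -2.4000)
L(Q) = -12/5 - Q²
t = -36403/5 (t = (-12/5 - 1*11²)*59 = (-12/5 - 1*121)*59 = (-12/5 - 121)*59 = -617/5*59 = -36403/5 ≈ -7280.6)
1/t = 1/(-36403/5) = -5/36403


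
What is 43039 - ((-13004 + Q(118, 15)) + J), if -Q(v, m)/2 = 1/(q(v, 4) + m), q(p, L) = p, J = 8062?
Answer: 6381475/133 ≈ 47981.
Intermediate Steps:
Q(v, m) = -2/(m + v) (Q(v, m) = -2/(v + m) = -2/(m + v))
43039 - ((-13004 + Q(118, 15)) + J) = 43039 - ((-13004 - 2/(15 + 118)) + 8062) = 43039 - ((-13004 - 2/133) + 8062) = 43039 - (-1729534/133 + 8062) = 43039 - 1*(-657288/133) = 43039 + 657288/133 = 6381475/133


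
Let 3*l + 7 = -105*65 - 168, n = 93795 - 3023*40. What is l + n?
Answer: -88375/3 ≈ -29458.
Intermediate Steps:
n = -27125 (n = 93795 - 1*120920 = 93795 - 120920 = -27125)
l = -7000/3 (l = -7/3 + (-105*65 - 168)/3 = -7/3 + (-6825 - 168)/3 = -7/3 + (⅓)*(-6993) = -7/3 - 2331 = -7000/3 ≈ -2333.3)
l + n = -7000/3 - 27125 = -88375/3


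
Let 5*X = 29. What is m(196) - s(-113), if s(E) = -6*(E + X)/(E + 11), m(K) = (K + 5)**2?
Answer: 3434621/85 ≈ 40407.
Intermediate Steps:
X = 29/5 (X = (1/5)*29 = 29/5 ≈ 5.8000)
m(K) = (5 + K)**2
s(E) = -6*(29/5 + E)/(11 + E) (s(E) = -6*(E + 29/5)/(E + 11) = -6*(29/5 + E)/(11 + E))
m(196) - s(-113) = (5 + 196)**2 - 6*(-29 - 5*(-113))/(5*(11 - 113)) = 201**2 - 6*(-29 + 565)/(5*(-102)) = 40401 - 6*(-1)*536/(5*102) = 40401 - 1*(-536/85) = 40401 + 536/85 = 3434621/85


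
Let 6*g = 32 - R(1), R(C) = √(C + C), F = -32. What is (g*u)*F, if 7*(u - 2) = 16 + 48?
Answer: -13312/7 + 416*√2/7 ≈ -1817.7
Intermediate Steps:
R(C) = √2*√C (R(C) = √(2*C) = √2*√C)
u = 78/7 (u = 2 + (16 + 48)/7 = 2 + (⅐)*64 = 2 + 64/7 = 78/7 ≈ 11.143)
g = 16/3 - √2/6 (g = (32 - √2*√1)/6 = (32 - √2)/6 = 16/3 - √2/6 ≈ 5.0976)
(g*u)*F = ((16/3 - √2/6)*(78/7))*(-32) = (416/7 - 13*√2/7)*(-32) = -13312/7 + 416*√2/7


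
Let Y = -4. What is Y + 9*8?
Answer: 68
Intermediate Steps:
Y + 9*8 = -4 + 9*8 = -4 + 72 = 68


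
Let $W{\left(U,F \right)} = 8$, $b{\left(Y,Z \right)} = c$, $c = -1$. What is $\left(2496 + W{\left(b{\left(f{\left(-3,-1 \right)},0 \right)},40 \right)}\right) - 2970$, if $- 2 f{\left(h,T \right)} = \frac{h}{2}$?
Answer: $-466$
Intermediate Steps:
$f{\left(h,T \right)} = - \frac{h}{4}$ ($f{\left(h,T \right)} = - \frac{h \frac{1}{2}}{2} = - \frac{\frac{1}{2} h}{2} = - \frac{h}{4}$)
$b{\left(Y,Z \right)} = -1$
$\left(2496 + W{\left(b{\left(f{\left(-3,-1 \right)},0 \right)},40 \right)}\right) - 2970 = \left(2496 + 8\right) - 2970 = 2504 - 2970 = -466$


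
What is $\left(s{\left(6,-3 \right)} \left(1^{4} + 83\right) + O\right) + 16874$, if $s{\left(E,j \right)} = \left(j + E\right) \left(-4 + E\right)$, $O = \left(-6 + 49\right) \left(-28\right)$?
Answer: $16174$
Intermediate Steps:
$O = -1204$ ($O = 43 \left(-28\right) = -1204$)
$s{\left(E,j \right)} = \left(-4 + E\right) \left(E + j\right)$ ($s{\left(E,j \right)} = \left(E + j\right) \left(-4 + E\right) = \left(-4 + E\right) \left(E + j\right)$)
$\left(s{\left(6,-3 \right)} \left(1^{4} + 83\right) + O\right) + 16874 = \left(\left(6^{2} - 24 - -12 + 6 \left(-3\right)\right) \left(1^{4} + 83\right) - 1204\right) + 16874 = \left(\left(36 - 24 + 12 - 18\right) \left(1 + 83\right) - 1204\right) + 16874 = \left(6 \cdot 84 - 1204\right) + 16874 = \left(504 - 1204\right) + 16874 = -700 + 16874 = 16174$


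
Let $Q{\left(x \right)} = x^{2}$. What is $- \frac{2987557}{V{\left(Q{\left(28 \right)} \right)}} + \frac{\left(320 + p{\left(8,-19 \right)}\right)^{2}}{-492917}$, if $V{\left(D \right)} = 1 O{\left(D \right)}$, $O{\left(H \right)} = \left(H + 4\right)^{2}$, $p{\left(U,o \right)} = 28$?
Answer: $- \frac{1547816435945}{306073853648} \approx -5.057$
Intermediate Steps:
$O{\left(H \right)} = \left(4 + H\right)^{2}$
$V{\left(D \right)} = \left(4 + D\right)^{2}$ ($V{\left(D \right)} = 1 \left(4 + D\right)^{2} = \left(4 + D\right)^{2}$)
$- \frac{2987557}{V{\left(Q{\left(28 \right)} \right)}} + \frac{\left(320 + p{\left(8,-19 \right)}\right)^{2}}{-492917} = - \frac{2987557}{\left(4 + 28^{2}\right)^{2}} + \frac{\left(320 + 28\right)^{2}}{-492917} = - \frac{2987557}{\left(4 + 784\right)^{2}} + 348^{2} \left(- \frac{1}{492917}\right) = - \frac{2987557}{788^{2}} + 121104 \left(- \frac{1}{492917}\right) = - \frac{2987557}{620944} - \frac{121104}{492917} = - \frac{1547816435945}{306073853648}$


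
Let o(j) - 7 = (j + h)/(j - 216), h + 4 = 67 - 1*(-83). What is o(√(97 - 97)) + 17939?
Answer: 1938095/108 ≈ 17945.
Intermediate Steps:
h = 146 (h = -4 + (67 - 1*(-83)) = -4 + (67 + 83) = -4 + 150 = 146)
o(j) = 7 + (146 + j)/(-216 + j) (o(j) = 7 + (j + 146)/(j - 216) = 7 + (146 + j)/(-216 + j))
o(√(97 - 97)) + 17939 = 2*(-683 + 4*√(97 - 97))/(-216 + √(97 - 97)) + 17939 = 2*(-683 + 4*√0)/(-216 + √0) + 17939 = 2*(-683 + 4*0)/(-216 + 0) + 17939 = 2*(-683 + 0)/(-216) + 17939 = 2*(-1/216)*(-683) + 17939 = 683/108 + 17939 = 1938095/108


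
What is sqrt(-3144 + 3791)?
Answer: sqrt(647) ≈ 25.436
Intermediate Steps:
sqrt(-3144 + 3791) = sqrt(647)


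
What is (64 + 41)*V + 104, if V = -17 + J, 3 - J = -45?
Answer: 3359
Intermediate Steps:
J = 48 (J = 3 - 1*(-45) = 3 + 45 = 48)
V = 31 (V = -17 + 48 = 31)
(64 + 41)*V + 104 = (64 + 41)*31 + 104 = 105*31 + 104 = 3255 + 104 = 3359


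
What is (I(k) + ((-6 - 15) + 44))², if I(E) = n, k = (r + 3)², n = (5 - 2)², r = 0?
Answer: 1024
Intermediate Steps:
n = 9 (n = 3² = 9)
k = 9 (k = (0 + 3)² = 3² = 9)
I(E) = 9
(I(k) + ((-6 - 15) + 44))² = (9 + ((-6 - 15) + 44))² = (9 + (-21 + 44))² = (9 + 23)² = 32² = 1024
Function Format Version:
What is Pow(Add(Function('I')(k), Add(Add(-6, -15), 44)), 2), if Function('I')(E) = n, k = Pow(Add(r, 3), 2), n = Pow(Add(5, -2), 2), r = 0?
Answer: 1024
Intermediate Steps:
n = 9 (n = Pow(3, 2) = 9)
k = 9 (k = Pow(Add(0, 3), 2) = Pow(3, 2) = 9)
Function('I')(E) = 9
Pow(Add(Function('I')(k), Add(Add(-6, -15), 44)), 2) = Pow(Add(9, Add(Add(-6, -15), 44)), 2) = Pow(Add(9, Add(-21, 44)), 2) = Pow(Add(9, 23), 2) = Pow(32, 2) = 1024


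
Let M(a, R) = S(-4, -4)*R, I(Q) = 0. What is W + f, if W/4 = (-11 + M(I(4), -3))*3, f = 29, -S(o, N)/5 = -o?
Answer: 617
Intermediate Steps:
S(o, N) = 5*o (S(o, N) = -(-5)*o = 5*o)
M(a, R) = -20*R (M(a, R) = (5*(-4))*R = -20*R)
W = 588 (W = 4*((-11 - 20*(-3))*3) = 4*((-11 + 60)*3) = 4*(49*3) = 4*147 = 588)
W + f = 588 + 29 = 617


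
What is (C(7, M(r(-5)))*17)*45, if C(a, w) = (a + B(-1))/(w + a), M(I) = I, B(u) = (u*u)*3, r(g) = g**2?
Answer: 3825/16 ≈ 239.06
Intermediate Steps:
B(u) = 3*u**2 (B(u) = u**2*3 = 3*u**2)
C(a, w) = (3 + a)/(a + w) (C(a, w) = (a + 3*(-1)**2)/(w + a) = (a + 3*1)/(a + w) = (a + 3)/(a + w) = (3 + a)/(a + w))
(C(7, M(r(-5)))*17)*45 = (((3 + 7)/(7 + (-5)**2))*17)*45 = ((10/(7 + 25))*17)*45 = ((10/32)*17)*45 = (((1/32)*10)*17)*45 = ((5/16)*17)*45 = (85/16)*45 = 3825/16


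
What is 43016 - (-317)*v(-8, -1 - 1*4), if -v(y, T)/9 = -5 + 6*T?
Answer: 142871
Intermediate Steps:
v(y, T) = 45 - 54*T (v(y, T) = -9*(-5 + 6*T) = 45 - 54*T)
43016 - (-317)*v(-8, -1 - 1*4) = 43016 - (-317)*(45 - 54*(-1 - 1*4)) = 43016 - (-317)*(45 - 54*(-1 - 4)) = 43016 - (-317)*(45 - 54*(-5)) = 43016 - (-317)*(45 + 270) = 43016 - (-317)*315 = 43016 - 1*(-99855) = 43016 + 99855 = 142871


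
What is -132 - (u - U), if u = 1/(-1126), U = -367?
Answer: -561873/1126 ≈ -499.00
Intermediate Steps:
u = -1/1126 ≈ -0.00088810
-132 - (u - U) = -132 - (-1/1126 - 1*(-367)) = -132 - (-1/1126 + 367) = -132 - 1*413241/1126 = -132 - 413241/1126 = -561873/1126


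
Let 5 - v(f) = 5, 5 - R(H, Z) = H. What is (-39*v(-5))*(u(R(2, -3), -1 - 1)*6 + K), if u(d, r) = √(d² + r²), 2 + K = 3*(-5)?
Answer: 0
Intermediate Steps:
R(H, Z) = 5 - H
v(f) = 0 (v(f) = 5 - 1*5 = 5 - 5 = 0)
K = -17 (K = -2 + 3*(-5) = -2 - 15 = -17)
(-39*v(-5))*(u(R(2, -3), -1 - 1)*6 + K) = (-39*0)*(√((5 - 1*2)² + (-1 - 1)²)*6 - 17) = 0*(√((5 - 2)² + (-2)²)*6 - 17) = 0*(√(3² + 4)*6 - 17) = 0*(√(9 + 4)*6 - 17) = 0*(√13*6 - 17) = 0*(6*√13 - 17) = 0*(-17 + 6*√13) = 0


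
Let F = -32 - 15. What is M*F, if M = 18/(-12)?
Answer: 141/2 ≈ 70.500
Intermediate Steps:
F = -47
M = -3/2 (M = 18*(-1/12) = -3/2 ≈ -1.5000)
M*F = -3/2*(-47) = 141/2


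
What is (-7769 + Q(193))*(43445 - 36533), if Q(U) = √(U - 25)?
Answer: -53699328 + 13824*√42 ≈ -5.3610e+7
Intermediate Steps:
Q(U) = √(-25 + U)
(-7769 + Q(193))*(43445 - 36533) = (-7769 + √(-25 + 193))*(43445 - 36533) = (-7769 + √168)*6912 = (-7769 + 2*√42)*6912 = -53699328 + 13824*√42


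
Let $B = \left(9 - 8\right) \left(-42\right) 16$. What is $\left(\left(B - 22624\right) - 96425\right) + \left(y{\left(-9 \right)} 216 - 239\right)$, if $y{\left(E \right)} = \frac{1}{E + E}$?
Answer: $-119972$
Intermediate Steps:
$B = -672$ ($B = \left(9 - 8\right) \left(-42\right) 16 = 1 \left(-42\right) 16 = \left(-42\right) 16 = -672$)
$y{\left(E \right)} = \frac{1}{2 E}$
$\left(\left(B - 22624\right) - 96425\right) + \left(y{\left(-9 \right)} 216 - 239\right) = \left(\left(-672 - 22624\right) - 96425\right) - \left(239 - \frac{1}{2 \left(-9\right)} 216\right) = \left(-23296 - 96425\right) - \left(239 - \frac{1}{2} \left(- \frac{1}{9}\right) 216\right) = -119721 - 251 = -119972$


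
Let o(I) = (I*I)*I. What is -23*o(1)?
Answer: -23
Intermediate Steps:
o(I) = I**3 (o(I) = I**2*I = I**3)
-23*o(1) = -23*1**3 = -23*1 = -23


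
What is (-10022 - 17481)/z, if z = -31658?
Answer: 27503/31658 ≈ 0.86875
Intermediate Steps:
(-10022 - 17481)/z = (-10022 - 17481)/(-31658) = -27503*(-1/31658) = 27503/31658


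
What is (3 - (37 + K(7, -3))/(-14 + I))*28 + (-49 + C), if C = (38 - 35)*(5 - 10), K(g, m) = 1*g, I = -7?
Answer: 236/3 ≈ 78.667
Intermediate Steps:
K(g, m) = g
C = -15 (C = 3*(-5) = -15)
(3 - (37 + K(7, -3))/(-14 + I))*28 + (-49 + C) = (3 - (37 + 7)/(-14 - 7))*28 + (-49 - 15) = (3 - 44/(-21))*28 - 64 = (3 - 44*(-1)/21)*28 - 64 = (3 - 1*(-44/21))*28 - 64 = (3 + 44/21)*28 - 64 = (107/21)*28 - 64 = 428/3 - 64 = 236/3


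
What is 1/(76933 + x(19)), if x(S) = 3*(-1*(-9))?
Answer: 1/76960 ≈ 1.2994e-5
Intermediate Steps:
x(S) = 27 (x(S) = 3*9 = 27)
1/(76933 + x(19)) = 1/(76933 + 27) = 1/76960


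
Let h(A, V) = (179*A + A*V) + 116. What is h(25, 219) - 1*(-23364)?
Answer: 33430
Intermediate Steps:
h(A, V) = 116 + 179*A + A*V
h(25, 219) - 1*(-23364) = (116 + 179*25 + 25*219) - 1*(-23364) = (116 + 4475 + 5475) + 23364 = 10066 + 23364 = 33430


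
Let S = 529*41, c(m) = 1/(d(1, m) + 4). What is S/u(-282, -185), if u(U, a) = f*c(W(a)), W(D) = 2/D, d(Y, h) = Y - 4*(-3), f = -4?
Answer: -368713/4 ≈ -92178.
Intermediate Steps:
d(Y, h) = 12 + Y (d(Y, h) = Y + 12 = 12 + Y)
c(m) = 1/17 (c(m) = 1/((12 + 1) + 4) = 1/(13 + 4) = 1/17)
S = 21689
u(U, a) = -4/17 (u(U, a) = -4*1/17 = -4/17)
S/u(-282, -185) = 21689/(-4/17) = 21689*(-17/4) = -368713/4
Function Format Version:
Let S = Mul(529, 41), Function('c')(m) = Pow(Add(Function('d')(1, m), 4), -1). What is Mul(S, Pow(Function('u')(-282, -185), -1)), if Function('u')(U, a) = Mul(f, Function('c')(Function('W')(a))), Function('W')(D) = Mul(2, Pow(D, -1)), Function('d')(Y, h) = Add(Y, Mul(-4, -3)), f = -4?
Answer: Rational(-368713, 4) ≈ -92178.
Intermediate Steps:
Function('d')(Y, h) = Add(12, Y) (Function('d')(Y, h) = Add(Y, 12) = Add(12, Y))
Function('c')(m) = Rational(1, 17) (Function('c')(m) = Pow(Add(Add(12, 1), 4), -1) = Pow(Add(13, 4), -1) = Pow(17, -1) = Rational(1, 17))
S = 21689
Function('u')(U, a) = Rational(-4, 17) (Function('u')(U, a) = Mul(-4, Rational(1, 17)) = Rational(-4, 17))
Mul(S, Pow(Function('u')(-282, -185), -1)) = Mul(21689, Pow(Rational(-4, 17), -1)) = Mul(21689, Rational(-17, 4)) = Rational(-368713, 4)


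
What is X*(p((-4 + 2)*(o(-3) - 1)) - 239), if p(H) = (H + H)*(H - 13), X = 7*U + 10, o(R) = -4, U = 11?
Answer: -26013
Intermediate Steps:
X = 87 (X = 7*11 + 10 = 77 + 10 = 87)
p(H) = 2*H*(-13 + H) (p(H) = (2*H)*(-13 + H) = 2*H*(-13 + H))
X*(p((-4 + 2)*(o(-3) - 1)) - 239) = 87*(2*((-4 + 2)*(-4 - 1))*(-13 + (-4 + 2)*(-4 - 1)) - 239) = 87*(2*(-2*(-5))*(-13 - 2*(-5)) - 239) = 87*(2*10*(-13 + 10) - 239) = 87*(2*10*(-3) - 239) = 87*(-60 - 239) = 87*(-299) = -26013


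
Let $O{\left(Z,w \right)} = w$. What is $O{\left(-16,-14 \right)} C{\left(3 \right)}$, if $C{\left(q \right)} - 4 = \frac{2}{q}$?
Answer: $- \frac{196}{3} \approx -65.333$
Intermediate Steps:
$C{\left(q \right)} = 4 + \frac{2}{q}$
$O{\left(-16,-14 \right)} C{\left(3 \right)} = - 14 \left(4 + \frac{2}{3}\right) = \left(-14\right) \frac{14}{3} = - \frac{196}{3}$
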